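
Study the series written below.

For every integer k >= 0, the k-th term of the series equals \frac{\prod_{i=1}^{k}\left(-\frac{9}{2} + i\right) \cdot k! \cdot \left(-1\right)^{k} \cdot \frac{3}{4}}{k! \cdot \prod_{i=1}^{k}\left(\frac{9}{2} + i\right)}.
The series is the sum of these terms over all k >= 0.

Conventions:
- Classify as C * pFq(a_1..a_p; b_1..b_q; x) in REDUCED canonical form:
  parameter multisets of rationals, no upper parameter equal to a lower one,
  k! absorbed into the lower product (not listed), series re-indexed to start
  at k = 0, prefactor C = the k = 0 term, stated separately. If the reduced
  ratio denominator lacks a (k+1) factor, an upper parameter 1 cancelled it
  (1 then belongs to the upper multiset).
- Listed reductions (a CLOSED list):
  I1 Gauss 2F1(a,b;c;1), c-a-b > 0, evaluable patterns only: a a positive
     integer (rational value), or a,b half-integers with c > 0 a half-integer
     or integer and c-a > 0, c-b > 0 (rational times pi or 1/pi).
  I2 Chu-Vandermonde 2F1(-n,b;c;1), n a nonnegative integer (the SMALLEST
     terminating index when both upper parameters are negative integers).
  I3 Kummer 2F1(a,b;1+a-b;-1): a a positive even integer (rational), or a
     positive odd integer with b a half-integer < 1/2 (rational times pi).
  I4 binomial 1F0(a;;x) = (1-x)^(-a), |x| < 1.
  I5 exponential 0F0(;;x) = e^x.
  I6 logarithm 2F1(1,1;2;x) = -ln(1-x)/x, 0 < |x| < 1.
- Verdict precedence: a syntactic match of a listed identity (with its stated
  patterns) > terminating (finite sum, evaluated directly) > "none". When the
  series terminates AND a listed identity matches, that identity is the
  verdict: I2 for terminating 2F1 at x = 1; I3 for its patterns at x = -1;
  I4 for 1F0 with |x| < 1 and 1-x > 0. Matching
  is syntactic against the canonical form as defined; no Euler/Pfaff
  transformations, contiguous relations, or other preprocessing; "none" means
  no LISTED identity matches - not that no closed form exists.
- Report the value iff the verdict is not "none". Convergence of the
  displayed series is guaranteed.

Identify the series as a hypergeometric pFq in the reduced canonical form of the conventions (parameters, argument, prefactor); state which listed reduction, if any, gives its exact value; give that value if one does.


Key observation: t_0 = \frac{3}{4} here, and the running product (C = 3/4, x = -1) telescopes to a rising factorial.
Step ratio: r(k) = -1 * (k-\frac{7}{2}) (k+1) / [(k+\frac{11}{2}) (k+1)] - rational in k, leading ratio -1; with t_0 = \frac{3}{4}, classification follows.

Prefactor \frac{3}{4}, argument -1: 2F1 with upper {-\frac{7}{2}, 1} over lower {\frac{11}{2}}. Verdict: this is the Kummer evaluation I3 (x = -1; c = \frac{11}{2} equals 1+a-b for upper {-\frac{7}{2}, 1}: listed pattern). Sum: \frac{945}{2048} \cdot \pi.


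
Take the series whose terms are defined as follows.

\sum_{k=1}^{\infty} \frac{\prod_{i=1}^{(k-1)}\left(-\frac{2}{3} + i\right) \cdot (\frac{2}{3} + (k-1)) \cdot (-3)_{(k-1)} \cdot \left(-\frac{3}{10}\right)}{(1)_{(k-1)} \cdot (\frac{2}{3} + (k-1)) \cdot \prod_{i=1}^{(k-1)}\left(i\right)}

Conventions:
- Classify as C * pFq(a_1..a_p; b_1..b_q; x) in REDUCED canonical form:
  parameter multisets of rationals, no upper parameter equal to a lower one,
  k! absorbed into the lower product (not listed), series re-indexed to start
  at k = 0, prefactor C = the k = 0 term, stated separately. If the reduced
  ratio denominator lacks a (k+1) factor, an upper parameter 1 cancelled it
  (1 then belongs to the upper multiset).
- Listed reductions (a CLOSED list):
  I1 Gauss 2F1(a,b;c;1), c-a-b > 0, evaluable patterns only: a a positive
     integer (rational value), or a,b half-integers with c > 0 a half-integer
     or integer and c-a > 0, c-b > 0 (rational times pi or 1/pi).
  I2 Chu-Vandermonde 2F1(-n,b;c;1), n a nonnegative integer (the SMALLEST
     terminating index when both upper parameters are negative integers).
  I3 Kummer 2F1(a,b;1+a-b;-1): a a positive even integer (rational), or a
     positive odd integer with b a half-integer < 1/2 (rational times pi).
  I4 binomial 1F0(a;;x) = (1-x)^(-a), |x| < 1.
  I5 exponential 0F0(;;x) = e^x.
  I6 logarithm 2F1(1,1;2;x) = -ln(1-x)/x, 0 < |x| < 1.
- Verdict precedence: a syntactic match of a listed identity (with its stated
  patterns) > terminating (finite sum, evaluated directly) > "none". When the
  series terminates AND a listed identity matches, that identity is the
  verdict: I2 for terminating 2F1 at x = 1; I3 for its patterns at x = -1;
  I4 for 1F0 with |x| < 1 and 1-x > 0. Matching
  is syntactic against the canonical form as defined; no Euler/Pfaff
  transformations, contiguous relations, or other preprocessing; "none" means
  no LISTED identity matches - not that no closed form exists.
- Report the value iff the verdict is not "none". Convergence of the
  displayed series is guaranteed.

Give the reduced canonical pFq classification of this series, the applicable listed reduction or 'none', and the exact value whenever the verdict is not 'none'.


Reduced: x = 1, 2F1, upper = {-3, \frac{1}{3}}, lower = {1}, C = -\frac{3}{10}. Verdict: Vandermonde's identity (I2) matches (terminating 2F1 at x = 1 with n = 3, b = 1/3, c = 1). Value: -\frac{4}{27}.

Key step: t_0 being -\frac{3}{10}, the factor k + 2/3 cancels (top and bottom), leaving C = -3/10.
Step ratio: r(k) = 1 * (k-3) (k+\frac{1}{3}) / [(k+1) (k+1)] ; factor over Q: parameters, x = 1, and C = -\frac{3}{10}.


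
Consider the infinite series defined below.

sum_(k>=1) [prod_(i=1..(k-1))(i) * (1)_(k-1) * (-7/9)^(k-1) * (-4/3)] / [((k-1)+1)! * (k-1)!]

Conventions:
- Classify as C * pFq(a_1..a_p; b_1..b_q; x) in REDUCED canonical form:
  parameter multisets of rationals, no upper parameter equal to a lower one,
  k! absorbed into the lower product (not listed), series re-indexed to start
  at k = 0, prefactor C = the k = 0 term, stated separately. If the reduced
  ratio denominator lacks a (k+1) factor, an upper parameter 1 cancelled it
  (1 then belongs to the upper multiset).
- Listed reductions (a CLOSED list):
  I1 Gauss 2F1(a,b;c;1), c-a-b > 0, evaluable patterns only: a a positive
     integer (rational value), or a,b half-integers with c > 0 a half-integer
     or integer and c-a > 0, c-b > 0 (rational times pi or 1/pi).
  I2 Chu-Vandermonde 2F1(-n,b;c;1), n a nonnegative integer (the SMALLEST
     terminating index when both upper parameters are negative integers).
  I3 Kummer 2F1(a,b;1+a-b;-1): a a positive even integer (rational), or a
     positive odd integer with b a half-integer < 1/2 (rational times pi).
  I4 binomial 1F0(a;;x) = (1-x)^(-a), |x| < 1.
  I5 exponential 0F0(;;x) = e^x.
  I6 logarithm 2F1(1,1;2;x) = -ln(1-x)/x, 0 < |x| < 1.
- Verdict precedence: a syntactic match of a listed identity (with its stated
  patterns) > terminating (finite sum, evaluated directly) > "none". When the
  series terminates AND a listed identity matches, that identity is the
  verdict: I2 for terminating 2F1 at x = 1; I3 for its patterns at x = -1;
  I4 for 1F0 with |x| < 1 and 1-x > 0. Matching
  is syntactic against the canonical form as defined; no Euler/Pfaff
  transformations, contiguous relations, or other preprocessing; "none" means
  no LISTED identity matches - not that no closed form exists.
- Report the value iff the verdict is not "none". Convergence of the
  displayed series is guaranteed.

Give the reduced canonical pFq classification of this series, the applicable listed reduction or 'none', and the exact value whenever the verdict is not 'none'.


Reduced: x = -7/9, 2F1, upper = {1, 1}, lower = {2}, C = -4/3. Verdict at x = -7/9: logarithm (I6) matches (the logarithm: parameters (1,1;2), x = -7/9). Hence: (-12/7) * ln(16/9).

Structural cue: with t_0 = -4/3, the denominator's factorial ratio (prefactor -4/3) is a lower Pochhammer.
Term ratio: r(k) = (-7/9) * (k+1) (k+1) / [(k+2) (k+1)] - rational; roots negated = parameters, x = (-7/9), C = -4/3.


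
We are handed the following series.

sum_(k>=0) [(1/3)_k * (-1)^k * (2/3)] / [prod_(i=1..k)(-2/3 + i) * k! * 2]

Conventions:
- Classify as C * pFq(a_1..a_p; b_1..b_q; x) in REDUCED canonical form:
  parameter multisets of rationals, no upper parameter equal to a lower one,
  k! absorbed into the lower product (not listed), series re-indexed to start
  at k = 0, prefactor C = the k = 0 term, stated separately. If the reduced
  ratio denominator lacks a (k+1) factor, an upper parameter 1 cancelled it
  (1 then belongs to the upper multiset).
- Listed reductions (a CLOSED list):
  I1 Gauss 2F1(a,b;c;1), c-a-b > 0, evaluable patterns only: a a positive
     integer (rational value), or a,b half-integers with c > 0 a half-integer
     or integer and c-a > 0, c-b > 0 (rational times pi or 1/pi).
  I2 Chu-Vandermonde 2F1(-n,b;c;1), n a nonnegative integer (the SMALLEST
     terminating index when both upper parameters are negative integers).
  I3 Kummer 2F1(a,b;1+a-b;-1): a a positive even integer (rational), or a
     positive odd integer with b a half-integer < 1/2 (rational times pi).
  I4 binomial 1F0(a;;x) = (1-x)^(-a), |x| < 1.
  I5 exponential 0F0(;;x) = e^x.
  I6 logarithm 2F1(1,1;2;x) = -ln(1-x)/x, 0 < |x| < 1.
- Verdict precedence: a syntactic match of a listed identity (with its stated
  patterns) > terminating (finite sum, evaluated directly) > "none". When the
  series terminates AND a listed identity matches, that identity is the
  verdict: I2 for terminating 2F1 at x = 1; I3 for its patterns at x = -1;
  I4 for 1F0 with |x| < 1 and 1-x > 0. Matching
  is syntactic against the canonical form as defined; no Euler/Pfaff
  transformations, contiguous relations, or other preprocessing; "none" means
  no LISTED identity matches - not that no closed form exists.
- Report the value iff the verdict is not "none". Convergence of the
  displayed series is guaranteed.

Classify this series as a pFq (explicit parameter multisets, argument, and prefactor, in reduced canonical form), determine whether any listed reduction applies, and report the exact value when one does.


The series (x = -1) is 0F0: upper {-}, lower {-}, prefactor 1/3. Verdict: the I5 exponential reduction matches (the 0F0 exponential series at x = -1). Sum: (1/3) * e^(-1).

Structural cue: from the first term 1/3: the constant factors (C = 1/3, x = -1) combine into one prefactor.
Term ratio: r(k) = (-1) * 1 / [(k+1)] - rational in k, leading ratio (-1); with t_0 = 1/3, classification follows.


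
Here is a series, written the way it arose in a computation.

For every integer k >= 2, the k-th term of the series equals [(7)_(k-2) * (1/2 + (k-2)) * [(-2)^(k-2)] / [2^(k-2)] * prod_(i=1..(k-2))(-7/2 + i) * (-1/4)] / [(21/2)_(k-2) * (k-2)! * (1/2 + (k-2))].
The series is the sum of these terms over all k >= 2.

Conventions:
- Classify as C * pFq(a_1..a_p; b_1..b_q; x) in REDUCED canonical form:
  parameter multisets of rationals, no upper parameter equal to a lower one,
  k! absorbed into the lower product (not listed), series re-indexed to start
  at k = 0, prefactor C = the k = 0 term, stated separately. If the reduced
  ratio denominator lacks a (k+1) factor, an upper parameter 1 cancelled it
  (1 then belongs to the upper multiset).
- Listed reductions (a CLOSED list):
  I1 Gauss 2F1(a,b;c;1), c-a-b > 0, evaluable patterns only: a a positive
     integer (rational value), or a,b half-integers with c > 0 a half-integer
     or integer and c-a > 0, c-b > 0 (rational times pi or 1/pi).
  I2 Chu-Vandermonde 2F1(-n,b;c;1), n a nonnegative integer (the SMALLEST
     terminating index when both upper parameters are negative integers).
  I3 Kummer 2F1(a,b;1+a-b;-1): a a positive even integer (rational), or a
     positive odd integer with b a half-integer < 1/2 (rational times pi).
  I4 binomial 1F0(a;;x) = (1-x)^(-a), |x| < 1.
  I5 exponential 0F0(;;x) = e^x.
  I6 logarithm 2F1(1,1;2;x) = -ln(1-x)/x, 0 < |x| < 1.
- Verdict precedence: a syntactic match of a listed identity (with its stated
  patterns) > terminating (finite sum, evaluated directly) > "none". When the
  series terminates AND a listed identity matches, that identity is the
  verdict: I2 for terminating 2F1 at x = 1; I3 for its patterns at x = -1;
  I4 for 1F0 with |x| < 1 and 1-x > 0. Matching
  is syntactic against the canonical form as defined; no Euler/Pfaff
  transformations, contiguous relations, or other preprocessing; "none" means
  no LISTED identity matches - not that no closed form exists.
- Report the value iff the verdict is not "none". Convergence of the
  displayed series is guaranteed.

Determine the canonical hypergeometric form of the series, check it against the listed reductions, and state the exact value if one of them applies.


x = -1 here; the reduced form reads 2F1, upper {-5/2, 7}, lower {21/2}, C = -1/4. Verdict: Kummer's theorem (I3) fires (x = -1; c = 21/2 equals 1+a-b for upper {-5/2, 7}: listed pattern). Value: (-4849845/16777216) * pi.

Key step: t_0 = -1/4 here, and k + 1/2 divides numerator and denominator alike; C = -1/4 after cancelling.
Adjacent-term ratio: r(k) = (-1) * (k-5/2) (k+7) / [(k+21/2) (k+1)] - rational; roots negated = parameters, x = (-1), C = -1/4.


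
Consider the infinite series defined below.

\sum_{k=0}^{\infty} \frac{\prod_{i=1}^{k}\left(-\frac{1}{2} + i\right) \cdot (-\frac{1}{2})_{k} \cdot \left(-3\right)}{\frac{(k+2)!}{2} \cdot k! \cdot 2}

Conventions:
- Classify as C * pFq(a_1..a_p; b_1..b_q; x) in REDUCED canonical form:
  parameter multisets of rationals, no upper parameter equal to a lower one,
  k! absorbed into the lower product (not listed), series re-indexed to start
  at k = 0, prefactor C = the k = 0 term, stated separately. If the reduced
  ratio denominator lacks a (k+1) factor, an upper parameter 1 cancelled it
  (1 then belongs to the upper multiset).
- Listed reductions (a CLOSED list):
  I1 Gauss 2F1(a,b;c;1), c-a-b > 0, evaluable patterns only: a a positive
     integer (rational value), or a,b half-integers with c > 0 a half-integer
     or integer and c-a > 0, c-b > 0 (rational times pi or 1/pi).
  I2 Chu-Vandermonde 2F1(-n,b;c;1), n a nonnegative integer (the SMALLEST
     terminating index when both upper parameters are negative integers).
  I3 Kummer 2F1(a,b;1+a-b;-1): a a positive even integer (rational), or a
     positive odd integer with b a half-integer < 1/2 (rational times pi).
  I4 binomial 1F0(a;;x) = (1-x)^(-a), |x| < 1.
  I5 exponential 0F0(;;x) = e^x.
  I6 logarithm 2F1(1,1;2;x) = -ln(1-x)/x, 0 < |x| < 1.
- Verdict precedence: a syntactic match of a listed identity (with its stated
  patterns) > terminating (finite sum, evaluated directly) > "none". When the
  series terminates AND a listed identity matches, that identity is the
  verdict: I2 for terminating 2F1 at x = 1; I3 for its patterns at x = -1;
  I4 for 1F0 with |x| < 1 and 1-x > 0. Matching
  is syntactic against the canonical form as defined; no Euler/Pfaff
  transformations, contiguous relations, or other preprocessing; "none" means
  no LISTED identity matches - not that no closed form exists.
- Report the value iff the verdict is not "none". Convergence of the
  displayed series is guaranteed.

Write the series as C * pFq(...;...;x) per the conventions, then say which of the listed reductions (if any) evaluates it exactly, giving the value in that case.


First insight: t_0 = -\frac{3}{2} here, and the denominator's factorial ratio (C = -3/2) is a lower Pochhammer.
Step ratio: r(k) = 1 * (k-\frac{1}{2}) (k+\frac{1}{2}) / [(k+3) (k+1)] - rational in k, leading ratio 1; with t_0 = -\frac{3}{2}, classification follows.

With C = -\frac{3}{2}: the canonical form is 2F1(-\frac{1}{2}, \frac{1}{2}; 3; 1). Verdict (x = 1): the half-integer Gauss pattern (I1) applies (x = 1; upper {-\frac{1}{2}, \frac{1}{2}} half-integers, c = 3 in the evaluable pattern). Value: \left(-\frac{64}{15}\right) / \pi.


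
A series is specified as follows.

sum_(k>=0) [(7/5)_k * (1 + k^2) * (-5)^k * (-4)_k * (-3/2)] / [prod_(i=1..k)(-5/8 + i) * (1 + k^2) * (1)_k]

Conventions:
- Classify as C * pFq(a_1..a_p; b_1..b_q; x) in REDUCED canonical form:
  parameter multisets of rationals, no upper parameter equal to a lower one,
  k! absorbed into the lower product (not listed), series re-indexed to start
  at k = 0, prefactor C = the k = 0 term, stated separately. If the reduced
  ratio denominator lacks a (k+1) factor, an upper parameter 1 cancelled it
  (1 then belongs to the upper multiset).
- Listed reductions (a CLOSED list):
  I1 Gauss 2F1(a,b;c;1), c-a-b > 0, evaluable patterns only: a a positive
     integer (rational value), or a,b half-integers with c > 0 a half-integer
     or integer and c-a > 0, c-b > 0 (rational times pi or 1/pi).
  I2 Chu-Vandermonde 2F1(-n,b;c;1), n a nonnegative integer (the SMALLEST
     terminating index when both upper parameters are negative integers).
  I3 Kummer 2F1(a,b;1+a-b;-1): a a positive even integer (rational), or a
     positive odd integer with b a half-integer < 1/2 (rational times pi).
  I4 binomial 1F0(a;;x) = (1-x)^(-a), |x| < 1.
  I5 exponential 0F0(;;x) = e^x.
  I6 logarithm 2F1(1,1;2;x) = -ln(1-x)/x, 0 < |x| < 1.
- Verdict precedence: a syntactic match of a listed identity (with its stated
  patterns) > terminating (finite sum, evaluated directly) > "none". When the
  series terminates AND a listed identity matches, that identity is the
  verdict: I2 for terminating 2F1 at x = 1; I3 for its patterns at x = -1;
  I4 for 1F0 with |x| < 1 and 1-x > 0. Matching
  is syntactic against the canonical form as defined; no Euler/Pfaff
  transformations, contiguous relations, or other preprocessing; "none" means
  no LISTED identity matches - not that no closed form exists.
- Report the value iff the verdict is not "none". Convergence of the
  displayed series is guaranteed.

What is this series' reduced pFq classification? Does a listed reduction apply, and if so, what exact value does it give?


With C = -3/2: the canonical form is 2F1(-4, 7/5; 3/8; -5). Verdict: terminating - upper parameter -4 makes this a finite sum (last index 4), evaluated exactly. Exact value: -75156971/3762.

Key observation: from the first term -3/2: the lower running product (C = -3/2, x = -5) is a rising factorial.
Step ratio: r(k) = (-5) * (k-4) (k+7/5) / [(k+3/8) (k+1)] - rational; roots negated = parameters, x = (-5), C = -3/2.


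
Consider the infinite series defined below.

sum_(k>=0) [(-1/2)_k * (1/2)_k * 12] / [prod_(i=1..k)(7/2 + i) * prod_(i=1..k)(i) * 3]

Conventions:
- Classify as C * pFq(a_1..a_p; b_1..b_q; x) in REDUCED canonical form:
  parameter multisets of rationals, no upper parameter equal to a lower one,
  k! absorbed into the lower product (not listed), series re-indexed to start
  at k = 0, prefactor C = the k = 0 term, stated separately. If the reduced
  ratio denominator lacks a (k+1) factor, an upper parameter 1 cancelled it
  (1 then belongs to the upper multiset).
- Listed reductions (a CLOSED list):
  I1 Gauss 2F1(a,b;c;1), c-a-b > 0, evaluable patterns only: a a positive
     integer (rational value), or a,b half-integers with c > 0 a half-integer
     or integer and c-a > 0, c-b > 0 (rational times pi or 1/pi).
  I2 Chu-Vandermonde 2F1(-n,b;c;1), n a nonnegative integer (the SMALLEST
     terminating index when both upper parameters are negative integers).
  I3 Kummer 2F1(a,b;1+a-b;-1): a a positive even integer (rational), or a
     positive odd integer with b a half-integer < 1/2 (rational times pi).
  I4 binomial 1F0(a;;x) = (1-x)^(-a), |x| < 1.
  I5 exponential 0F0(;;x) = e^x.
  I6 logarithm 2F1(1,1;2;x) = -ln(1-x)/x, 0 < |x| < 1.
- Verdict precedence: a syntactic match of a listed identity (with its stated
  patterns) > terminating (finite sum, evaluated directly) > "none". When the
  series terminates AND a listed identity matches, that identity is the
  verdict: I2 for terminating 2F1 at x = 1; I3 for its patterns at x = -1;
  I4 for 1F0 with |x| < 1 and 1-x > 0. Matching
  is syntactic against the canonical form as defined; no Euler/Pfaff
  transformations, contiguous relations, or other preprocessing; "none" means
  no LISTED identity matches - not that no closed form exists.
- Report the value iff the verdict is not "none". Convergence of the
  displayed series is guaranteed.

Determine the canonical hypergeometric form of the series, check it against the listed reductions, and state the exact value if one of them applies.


At argument 1: a 2F1 with upper {-1/2, 1/2}, lower {9/2}, scaled by C = 4. Verdict: this is Gauss (I1, half-integer pattern) (x = 1; upper {-1/2, 1/2} half-integers, c = 9/2 in the evaluable pattern). Sum: (1225/1024) * pi.

Structural cue: from the first term 4: the lower running product (prefactor 4) is a rising factorial.
Ratio: r(k) = 1 * (k-1/2) (k+1/2) / [(k+9/2) (k+1)] ; factor over Q: parameters, x = 1, and C = 4.


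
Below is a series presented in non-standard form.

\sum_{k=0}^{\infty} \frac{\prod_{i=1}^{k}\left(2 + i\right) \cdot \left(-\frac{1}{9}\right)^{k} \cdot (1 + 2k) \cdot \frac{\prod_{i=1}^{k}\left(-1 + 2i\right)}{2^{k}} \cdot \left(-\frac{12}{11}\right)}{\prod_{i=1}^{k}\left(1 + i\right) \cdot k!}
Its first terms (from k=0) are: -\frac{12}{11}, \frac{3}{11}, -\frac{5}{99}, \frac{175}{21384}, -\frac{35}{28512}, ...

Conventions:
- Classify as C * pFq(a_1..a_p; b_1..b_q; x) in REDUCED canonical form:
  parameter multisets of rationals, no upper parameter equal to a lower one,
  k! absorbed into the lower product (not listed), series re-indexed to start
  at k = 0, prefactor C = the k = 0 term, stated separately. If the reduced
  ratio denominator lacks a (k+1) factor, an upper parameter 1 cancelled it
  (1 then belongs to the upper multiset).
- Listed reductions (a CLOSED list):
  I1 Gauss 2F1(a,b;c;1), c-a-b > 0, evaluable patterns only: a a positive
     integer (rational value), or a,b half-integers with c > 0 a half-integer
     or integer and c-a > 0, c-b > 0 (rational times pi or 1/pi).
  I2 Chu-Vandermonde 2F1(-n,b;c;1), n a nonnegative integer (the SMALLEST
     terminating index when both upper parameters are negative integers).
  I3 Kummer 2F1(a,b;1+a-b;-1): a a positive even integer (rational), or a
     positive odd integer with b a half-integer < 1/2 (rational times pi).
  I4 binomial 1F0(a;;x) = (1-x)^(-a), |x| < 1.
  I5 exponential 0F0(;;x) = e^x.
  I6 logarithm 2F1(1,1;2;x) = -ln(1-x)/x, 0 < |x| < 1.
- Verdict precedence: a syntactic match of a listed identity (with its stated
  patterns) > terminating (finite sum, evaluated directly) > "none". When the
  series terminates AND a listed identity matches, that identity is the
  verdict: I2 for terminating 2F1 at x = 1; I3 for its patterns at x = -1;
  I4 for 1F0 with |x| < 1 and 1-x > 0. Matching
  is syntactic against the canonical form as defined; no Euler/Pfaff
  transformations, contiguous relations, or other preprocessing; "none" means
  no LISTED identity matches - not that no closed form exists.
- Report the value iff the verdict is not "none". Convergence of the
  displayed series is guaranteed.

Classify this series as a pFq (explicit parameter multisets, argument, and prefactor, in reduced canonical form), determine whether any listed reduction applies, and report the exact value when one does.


The series (x = -\frac{1}{9}) is 2F1: upper {\frac{3}{2}, 3}, lower {2}, prefactor -\frac{12}{11}. Verdict: none - at argument -\frac{1}{9} the multisets {\frac{3}{2}, 3} ; {2} match no listed identity.

Key observation: with t_0 = -\frac{12}{11}, the lower running product (prefactor -12/11) is a rising factorial.
Adjacent-term ratio: r(k) = -\frac{1}{9} * (k+\frac{3}{2}) (k+3) / [(k+2) (k+1)] - poly over poly, x = -\frac{1}{9} from leading terms; C = -\frac{12}{11} at k = 0.


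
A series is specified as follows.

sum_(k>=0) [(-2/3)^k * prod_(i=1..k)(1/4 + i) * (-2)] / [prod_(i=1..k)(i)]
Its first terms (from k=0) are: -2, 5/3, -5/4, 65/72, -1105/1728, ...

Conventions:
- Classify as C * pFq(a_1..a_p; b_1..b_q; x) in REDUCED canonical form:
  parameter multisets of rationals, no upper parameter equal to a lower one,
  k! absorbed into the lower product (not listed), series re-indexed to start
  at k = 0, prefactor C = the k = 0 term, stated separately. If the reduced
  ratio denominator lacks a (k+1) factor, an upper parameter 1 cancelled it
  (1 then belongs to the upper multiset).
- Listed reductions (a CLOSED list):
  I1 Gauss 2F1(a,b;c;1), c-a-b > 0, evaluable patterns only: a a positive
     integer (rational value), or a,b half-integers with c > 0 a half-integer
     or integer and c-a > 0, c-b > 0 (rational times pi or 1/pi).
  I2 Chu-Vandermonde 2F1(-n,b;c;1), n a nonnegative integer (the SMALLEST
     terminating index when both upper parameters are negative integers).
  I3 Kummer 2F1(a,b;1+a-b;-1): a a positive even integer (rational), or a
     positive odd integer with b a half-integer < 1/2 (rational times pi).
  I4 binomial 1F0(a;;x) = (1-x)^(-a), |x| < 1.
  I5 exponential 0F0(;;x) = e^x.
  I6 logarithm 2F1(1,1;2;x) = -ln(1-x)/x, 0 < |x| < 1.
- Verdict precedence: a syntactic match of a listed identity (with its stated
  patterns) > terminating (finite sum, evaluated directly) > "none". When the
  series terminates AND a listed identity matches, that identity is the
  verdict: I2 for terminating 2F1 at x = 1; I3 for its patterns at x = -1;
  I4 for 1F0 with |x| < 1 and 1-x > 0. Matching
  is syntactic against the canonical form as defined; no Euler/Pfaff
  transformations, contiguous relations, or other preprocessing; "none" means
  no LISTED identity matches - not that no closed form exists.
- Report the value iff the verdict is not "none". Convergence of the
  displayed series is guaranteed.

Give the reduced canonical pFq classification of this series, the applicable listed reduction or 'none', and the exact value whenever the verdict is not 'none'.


Canonical form: C = -2 times 1F0 with upper {5/4}, lower {-}, x = -2/3. Verdict at x = -2/3: binomial (I4) matches (the 1F0 binomial series: exponent -5/4, x = -2/3). Value: (-2) * (5/3)^(-5/4).

Key step: t_0 being -2, the product of the first k integers (C = -2, x = -2/3) is k!.
Consecutive-term ratio: r(k) = (-2/3) * (k+5/4) / [(k+1)] - poly over poly, x = (-2/3) from leading terms; C = -2 at k = 0.


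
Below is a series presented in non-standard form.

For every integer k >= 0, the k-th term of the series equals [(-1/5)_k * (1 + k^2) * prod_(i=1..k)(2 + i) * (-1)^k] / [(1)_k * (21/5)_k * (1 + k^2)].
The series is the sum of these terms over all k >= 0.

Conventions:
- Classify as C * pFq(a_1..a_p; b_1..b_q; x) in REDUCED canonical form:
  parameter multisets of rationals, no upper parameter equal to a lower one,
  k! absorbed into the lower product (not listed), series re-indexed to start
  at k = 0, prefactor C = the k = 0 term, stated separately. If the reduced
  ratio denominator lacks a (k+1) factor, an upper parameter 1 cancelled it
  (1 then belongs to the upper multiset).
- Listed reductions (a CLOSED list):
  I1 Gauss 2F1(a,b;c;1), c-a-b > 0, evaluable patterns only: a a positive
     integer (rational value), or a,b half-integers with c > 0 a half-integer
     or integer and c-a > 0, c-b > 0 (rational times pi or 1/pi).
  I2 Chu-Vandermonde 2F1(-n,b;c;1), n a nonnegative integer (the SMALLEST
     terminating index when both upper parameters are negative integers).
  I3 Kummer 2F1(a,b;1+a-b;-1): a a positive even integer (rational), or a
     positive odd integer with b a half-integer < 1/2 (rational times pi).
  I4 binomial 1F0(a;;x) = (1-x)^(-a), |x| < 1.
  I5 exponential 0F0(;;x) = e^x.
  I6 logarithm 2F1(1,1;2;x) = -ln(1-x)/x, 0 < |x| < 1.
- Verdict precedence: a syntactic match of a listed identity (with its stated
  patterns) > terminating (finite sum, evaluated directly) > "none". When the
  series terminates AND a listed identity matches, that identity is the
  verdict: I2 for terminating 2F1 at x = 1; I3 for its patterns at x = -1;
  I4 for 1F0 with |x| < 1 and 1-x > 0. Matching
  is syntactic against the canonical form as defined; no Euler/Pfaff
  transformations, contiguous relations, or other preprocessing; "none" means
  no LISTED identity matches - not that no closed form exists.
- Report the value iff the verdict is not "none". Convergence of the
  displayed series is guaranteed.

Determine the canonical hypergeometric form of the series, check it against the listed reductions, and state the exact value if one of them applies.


Classification (C = 1): 2F1 with upper {-1/5, 3}, lower {21/5}, argument x = -1. Verdict: none (x = -1): each listed identity misses the multisets {-1/5, 3} ; {21/5}.

Key observation: t_0 being 1, k^2 + 1 divides numerator and denominator alike; C = 1, x = -1 after cancelling.
Consecutive-term ratio: r(k) = (-1) * (k-1/5) (k+3) / [(k+21/5) (k+1)] - poly over poly, x = (-1) from leading terms; C = 1 at k = 0.


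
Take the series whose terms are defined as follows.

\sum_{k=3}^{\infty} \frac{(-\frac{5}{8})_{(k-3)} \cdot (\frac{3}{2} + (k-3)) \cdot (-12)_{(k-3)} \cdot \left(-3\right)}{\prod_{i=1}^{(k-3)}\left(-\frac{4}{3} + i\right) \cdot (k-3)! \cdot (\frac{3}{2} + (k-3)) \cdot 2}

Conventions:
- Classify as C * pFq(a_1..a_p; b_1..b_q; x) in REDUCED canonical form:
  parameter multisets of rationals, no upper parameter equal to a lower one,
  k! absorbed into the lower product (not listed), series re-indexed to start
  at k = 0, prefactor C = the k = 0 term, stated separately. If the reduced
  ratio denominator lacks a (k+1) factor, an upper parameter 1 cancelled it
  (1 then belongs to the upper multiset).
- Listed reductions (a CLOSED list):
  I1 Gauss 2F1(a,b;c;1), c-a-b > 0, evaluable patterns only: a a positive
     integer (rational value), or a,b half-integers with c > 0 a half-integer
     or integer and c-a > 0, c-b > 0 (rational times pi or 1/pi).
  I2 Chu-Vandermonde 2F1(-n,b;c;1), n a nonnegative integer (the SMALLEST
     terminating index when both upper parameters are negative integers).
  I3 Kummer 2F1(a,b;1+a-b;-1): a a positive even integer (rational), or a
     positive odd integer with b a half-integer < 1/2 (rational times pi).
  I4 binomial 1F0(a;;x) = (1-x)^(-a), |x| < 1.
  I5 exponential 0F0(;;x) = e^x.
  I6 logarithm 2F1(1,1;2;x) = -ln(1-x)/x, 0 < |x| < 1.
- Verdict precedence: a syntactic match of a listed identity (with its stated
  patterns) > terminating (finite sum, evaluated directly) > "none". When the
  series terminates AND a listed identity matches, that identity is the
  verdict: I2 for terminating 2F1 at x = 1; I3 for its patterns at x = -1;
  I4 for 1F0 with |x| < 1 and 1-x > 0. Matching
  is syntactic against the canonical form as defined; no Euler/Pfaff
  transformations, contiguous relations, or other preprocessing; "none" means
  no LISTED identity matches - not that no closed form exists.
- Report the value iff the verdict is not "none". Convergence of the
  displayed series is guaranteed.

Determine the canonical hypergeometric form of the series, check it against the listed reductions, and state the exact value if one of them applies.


The tell: t_0 = -\frac{3}{2} here, and the factor k + 3/2 cancels (top and bottom), leaving prefactor -3/2.
Adjacent-term ratio: r(k) = 1 * (k-12) (k-\frac{5}{8}) / [(k-\frac{1}{3}) (k+1)] ; factor over Q: parameters, x = 1, and C = -\frac{3}{2}.

Reduced: x = 1, 2F1, upper = {-12, -\frac{5}{8}}, lower = {-\frac{1}{3}}, C = -\frac{3}{2}. Verdict: the Chu-Vandermonde identity I2 matches (terminating 2F1 at x = 1 with n = 12, b = -5/8, c = -\frac{1}{3}). Hence: \frac{116058461308575175635}{12766579043688513536}.


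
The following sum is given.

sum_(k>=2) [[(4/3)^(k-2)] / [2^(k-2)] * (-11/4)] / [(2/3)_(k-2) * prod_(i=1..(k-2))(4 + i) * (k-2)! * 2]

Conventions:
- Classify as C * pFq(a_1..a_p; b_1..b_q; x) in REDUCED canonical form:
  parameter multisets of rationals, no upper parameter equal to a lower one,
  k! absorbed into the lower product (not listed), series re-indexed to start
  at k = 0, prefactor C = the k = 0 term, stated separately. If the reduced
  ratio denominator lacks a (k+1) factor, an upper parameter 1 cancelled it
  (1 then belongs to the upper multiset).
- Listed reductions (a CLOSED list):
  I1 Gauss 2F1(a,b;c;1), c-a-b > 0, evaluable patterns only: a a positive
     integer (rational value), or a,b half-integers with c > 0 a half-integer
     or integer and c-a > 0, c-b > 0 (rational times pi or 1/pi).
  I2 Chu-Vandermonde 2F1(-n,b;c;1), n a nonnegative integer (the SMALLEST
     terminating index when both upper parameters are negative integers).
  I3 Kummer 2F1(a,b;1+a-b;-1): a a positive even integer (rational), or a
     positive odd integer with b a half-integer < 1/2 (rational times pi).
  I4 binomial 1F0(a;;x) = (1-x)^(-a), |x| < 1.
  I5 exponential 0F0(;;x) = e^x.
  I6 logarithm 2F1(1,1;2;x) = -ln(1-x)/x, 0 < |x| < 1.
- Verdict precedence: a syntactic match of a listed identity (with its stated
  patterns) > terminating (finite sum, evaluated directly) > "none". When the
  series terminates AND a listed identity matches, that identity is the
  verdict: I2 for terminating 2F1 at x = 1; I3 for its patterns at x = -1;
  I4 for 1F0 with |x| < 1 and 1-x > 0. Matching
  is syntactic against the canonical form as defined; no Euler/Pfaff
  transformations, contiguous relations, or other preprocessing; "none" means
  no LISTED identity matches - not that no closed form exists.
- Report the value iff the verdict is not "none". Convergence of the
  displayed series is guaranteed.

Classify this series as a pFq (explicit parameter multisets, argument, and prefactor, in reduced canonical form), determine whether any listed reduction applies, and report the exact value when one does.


Prefactor -11/8, argument 2/3: 0F2 with upper {-} over lower {2/3, 5}. Verdict: none here - no I1-I6 shape fits x = 2/3 with lower {2/3, 5}.

Key step: t_0 = -11/8 here, and the lower running product (C = -11/8, x = 2/3) is a rising factorial.
Step ratio: r(k) = (2/3) * 1 / [(k+2/3) (k+5) (k+1)] ; factor over Q: parameters, x = (2/3), and C = -11/8.


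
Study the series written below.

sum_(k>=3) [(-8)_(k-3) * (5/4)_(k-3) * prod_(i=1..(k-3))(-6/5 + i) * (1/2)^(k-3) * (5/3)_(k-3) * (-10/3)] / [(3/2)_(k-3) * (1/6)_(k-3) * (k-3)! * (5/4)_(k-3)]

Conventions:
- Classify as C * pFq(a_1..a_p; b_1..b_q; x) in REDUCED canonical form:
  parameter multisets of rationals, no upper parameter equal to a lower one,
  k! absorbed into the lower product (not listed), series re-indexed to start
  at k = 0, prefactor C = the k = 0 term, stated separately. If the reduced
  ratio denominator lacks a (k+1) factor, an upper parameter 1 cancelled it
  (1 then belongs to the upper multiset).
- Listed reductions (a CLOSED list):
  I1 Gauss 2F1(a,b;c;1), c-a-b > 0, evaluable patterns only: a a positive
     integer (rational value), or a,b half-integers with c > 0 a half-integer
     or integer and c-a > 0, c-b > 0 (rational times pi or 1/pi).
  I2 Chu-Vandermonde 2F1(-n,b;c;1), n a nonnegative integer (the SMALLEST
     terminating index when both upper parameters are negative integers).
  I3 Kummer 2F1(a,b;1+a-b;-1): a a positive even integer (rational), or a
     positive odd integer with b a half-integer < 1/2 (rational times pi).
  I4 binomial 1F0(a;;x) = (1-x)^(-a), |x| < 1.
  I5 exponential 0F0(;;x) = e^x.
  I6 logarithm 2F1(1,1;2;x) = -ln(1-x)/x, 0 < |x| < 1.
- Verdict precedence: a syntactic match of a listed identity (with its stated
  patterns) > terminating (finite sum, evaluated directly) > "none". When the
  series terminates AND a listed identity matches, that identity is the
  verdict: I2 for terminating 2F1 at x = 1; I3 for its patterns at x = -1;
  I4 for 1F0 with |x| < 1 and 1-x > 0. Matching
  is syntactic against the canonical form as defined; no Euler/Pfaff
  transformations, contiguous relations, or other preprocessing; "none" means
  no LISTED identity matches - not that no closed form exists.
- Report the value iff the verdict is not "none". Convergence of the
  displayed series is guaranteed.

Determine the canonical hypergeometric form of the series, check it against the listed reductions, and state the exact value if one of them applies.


This is -10/3 * 3F2(-8, -1/5, 5/3; 1/6, 3/2; 1/2) in reduced canonical form. Verdict: terminating - upper -8 stops the sum at k = 8; the 9 terms are added exactly. Exact value: -15276487245500134/1498992345703125.

Key step: t_0 being -10/3, the parameter 5/4 appears in both the upper and lower lists and cancels.
Step ratio: r(k) = (1/2) * (k-8) (k-1/5) (k+5/3) / [(k+1/6) (k+3/2) (k+1)] - poly over poly, x = (1/2) from leading terms; C = -10/3 at k = 0.


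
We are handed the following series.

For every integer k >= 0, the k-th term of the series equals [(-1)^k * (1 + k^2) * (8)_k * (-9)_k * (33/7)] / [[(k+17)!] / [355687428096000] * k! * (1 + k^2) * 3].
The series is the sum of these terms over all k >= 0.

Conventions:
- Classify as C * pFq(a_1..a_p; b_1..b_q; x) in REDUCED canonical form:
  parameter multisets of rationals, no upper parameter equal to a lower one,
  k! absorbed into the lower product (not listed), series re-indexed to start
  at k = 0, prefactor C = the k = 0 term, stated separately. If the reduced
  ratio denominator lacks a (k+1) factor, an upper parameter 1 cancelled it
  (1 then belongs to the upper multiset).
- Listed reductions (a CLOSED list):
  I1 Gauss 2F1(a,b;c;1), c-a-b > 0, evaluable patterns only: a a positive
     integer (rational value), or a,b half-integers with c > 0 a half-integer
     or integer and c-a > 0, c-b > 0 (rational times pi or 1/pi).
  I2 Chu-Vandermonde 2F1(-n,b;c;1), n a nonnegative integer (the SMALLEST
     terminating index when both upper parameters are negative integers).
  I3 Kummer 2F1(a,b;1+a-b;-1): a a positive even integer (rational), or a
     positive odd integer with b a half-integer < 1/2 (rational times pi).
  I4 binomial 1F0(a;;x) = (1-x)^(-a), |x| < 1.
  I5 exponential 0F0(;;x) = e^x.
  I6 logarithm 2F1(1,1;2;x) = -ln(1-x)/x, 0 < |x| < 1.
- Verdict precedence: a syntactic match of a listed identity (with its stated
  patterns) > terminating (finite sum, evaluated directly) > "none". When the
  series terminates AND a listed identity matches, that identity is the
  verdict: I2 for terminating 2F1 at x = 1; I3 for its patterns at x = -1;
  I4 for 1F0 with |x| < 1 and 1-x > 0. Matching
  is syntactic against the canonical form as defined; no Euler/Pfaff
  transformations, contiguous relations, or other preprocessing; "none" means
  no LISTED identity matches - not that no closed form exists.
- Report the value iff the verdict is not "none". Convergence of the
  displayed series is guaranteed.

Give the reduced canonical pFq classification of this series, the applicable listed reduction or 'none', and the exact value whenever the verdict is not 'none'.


With C = 11/7: the canonical form is 2F1(-9, 8; 18; -1). Verdict: Kummer (I3) applies (x = -1; c = 18 equals 1+a-b for upper {-9, 8}: listed pattern). Value: 374/7.

Structural cue: t_0 being 11/7, striking the common factor k^2 + 1 reduces the term (prefactor 11/7).
Ratio: r(k) = (-1) * (k-9) (k+8) / [(k+18) (k+1)] - rational in k, leading ratio (-1); with t_0 = 11/7, classification follows.


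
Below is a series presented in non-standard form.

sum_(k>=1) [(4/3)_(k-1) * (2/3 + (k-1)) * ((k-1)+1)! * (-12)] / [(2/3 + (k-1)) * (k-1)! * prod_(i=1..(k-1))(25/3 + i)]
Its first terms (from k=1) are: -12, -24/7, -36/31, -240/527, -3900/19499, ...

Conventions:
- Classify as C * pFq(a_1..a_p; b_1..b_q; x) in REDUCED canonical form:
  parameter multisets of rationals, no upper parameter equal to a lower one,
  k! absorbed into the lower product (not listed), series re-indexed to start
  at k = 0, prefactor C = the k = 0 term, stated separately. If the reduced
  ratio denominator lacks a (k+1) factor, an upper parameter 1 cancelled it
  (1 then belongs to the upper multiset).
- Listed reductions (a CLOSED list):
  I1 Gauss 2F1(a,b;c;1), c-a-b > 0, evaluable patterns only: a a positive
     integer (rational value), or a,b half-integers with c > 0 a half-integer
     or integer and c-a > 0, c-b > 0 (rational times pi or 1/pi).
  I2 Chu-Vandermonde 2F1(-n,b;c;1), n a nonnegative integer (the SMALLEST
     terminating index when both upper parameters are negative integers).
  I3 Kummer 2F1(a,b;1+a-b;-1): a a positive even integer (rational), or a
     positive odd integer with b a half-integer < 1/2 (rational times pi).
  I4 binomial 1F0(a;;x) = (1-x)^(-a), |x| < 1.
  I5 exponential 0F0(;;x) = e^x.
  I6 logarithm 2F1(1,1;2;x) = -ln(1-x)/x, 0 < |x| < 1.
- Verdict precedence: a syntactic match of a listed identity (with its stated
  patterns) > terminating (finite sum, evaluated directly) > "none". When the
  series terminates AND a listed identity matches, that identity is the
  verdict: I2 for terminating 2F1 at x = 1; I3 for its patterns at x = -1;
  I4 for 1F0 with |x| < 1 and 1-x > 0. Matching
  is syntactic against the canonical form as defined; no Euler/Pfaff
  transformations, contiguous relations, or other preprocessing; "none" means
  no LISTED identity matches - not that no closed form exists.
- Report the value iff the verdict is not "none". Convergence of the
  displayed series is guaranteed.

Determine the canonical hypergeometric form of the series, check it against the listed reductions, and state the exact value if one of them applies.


Classification (C = -12): 2F1 with upper {4/3, 2}, lower {28/3}, argument x = 1. Verdict at x = 1: Gauss's theorem (I1) matches (x = 1: the Gamma ratio telescopes since c-a-b = 6 > 0 and a = 2 in Z>0). Sum: -1100/63.

Key step: from the first term -12: the factorial ratio (C = -12) (k+a-1)!/(a-1)! is a rising factorial (a)_k.
Step ratio: r(k) = 1 * (k+4/3) (k+2) / [(k+28/3) (k+1)] ; factor over Q: parameters, x = 1, and C = -12.
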